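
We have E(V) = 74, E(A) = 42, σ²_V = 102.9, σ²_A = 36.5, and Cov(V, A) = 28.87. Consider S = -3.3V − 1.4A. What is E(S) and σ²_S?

E(S) = (-3.3)·E(V) + (-1.4)·E(A) = (-3.3)·74 + (-1.4)·42 = -303.
σ²_S = a²·σ²_V + b²·σ²_A + 2ab·Cov(V, A) with a = -3.3, b = -1.4.
= (-3.3)²·102.9 + (-1.4)²·36.5 + 2·(-3.3)·(-1.4)·28.87
= 1120.581 + 71.54 + 266.7588 = 1458.8798.

E(S) = -303, σ²_S = 1458.8798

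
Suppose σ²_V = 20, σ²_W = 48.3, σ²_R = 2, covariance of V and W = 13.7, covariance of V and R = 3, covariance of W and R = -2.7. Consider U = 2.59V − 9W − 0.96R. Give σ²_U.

σ²_U = a²·σ²_V + b²·σ²_W + c²·σ²_R + 2ab·covariance of V and W + 2ac·covariance of V and R + 2bc·covariance of W and R, with a = 2.59, b = -9, c = -0.96.
= 134.162 + 3912.3 + 1.8432 + (-638.694) + (-14.9184) + (-46.656)
= 3348.0368.

σ²_U = 3348.0368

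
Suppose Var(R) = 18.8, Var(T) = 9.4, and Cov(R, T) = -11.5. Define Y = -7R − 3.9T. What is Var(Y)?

Var(Y) = a²·Var(R) + b²·Var(T) + 2ab·Cov(R, T) with a = -7, b = -3.9.
= (-7)²·18.8 + (-3.9)²·9.4 + 2·(-7)·(-3.9)·(-11.5)
= 921.2 + 142.974 + (-627.9) = 436.274.

Var(Y) = 436.274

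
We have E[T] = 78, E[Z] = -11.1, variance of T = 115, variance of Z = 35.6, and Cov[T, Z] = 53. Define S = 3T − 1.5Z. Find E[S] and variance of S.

E[S] = 250.65, variance of S = 638.1

E[S] = 3·E[T] + (-1.5)·E[Z] = 3·78 + (-1.5)·(-11.1) = 250.65.
variance of S = a²·variance of T + b²·variance of Z + 2ab·Cov[T, Z] with a = 3, b = -1.5.
= 3²·115 + (-1.5)²·35.6 + 2·3·(-1.5)·53
= 1035 + 80.1 + (-477) = 638.1.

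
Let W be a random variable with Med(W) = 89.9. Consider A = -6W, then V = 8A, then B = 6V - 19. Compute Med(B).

Med(A) = (-6)·89.9 = -539.4.
Med(V) = 8·(-539.4) = -4315.2.
Med(B) = 6·(-4315.2) + (-19) = -25910.2.

Med(B) = -25910.2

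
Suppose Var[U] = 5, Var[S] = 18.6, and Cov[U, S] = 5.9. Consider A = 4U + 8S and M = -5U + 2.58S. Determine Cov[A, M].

Cov[A, M] = 108.792

By bilinearity, Cov[A, M] = ac·Var[U] + bd·Var[S] + (ad+bc)·Cov[U, S], with a=4, b=8, c=-5, d=2.58.
ac·Var[U] = 4·(-5)·5 = -100
bd·Var[S] = 8·2.58·18.6 = 383.904
(ad+bc)·Cov[U, S] = (-29.68)·5.9 = -175.112
Cov[A, M] = -100 + 383.904 + (-175.112) = 108.792.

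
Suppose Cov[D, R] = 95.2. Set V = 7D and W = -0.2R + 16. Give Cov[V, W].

Cov[V, W] = -133.28

Cov[V, W] = a·c·Cov[D, R] = 7·(-0.2)·95.2 = -133.28. Additive constants drop out.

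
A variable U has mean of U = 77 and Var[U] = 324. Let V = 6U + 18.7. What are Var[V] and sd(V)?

V = 6U + 18.7 is linear with a = 6, b = 18.7.
Var[V] = a²·Var[U] = 6²·324 = 11664 (the additive constant 18.7 does not affect variance).
sd(U) = √324 = 18.
sd(V) = |a|·sd(U) = |6|·18 = 108.

Var[V] = 11664, sd(V) = 108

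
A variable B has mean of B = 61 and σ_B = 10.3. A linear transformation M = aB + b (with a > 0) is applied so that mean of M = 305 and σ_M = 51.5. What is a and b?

σ_M = a·σ_B (a > 0), so a = 51.5/10.3 = 5.
mean of M = a·mean of B + b, so b = 305 − 5·61 = 0.

a = 5, b = 0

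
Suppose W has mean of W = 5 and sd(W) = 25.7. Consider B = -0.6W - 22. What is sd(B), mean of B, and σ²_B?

sd(B) = 15.42, mean of B = -25, σ²_B = 237.7764

B = -0.6W - 22 is linear with a = -0.6, b = -22.
sd(B) = |a|·sd(W) = |-0.6|·25.7 = 15.42.
mean of B = a·mean of W + b = (-0.6)·5 + (-22) = -25.
σ²_W = 25.7² = 660.49.
σ²_B = a²·σ²_W = (-0.6)²·660.49 = 237.7764 (the additive constant -22 does not affect variance).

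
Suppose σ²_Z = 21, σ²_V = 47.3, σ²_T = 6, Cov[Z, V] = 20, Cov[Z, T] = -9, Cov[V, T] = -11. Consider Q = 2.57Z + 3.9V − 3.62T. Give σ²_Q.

σ²_Q = a²·σ²_Z + b²·σ²_V + c²·σ²_T + 2ab·Cov[Z, V] + 2ac·Cov[Z, T] + 2bc·Cov[V, T], with a = 2.57, b = 3.9, c = -3.62.
= 138.7029 + 719.433 + 78.6264 + 400.92 + 167.4612 + 310.596
= 1815.7395.

σ²_Q = 1815.7395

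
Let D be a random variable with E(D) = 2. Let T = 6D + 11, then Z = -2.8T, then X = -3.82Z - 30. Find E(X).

E(X) = 216.008

E(T) = 6·2 + 11 = 23.
E(Z) = (-2.8)·23 = -64.4.
E(X) = (-3.82)·(-64.4) + (-30) = 216.008.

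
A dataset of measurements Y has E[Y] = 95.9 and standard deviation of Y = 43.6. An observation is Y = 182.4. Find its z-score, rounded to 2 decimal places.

z = (Y − E[Y]) / standard deviation of Y = (182.4 − 95.9) / 43.6 ≈ 1.98.

z = 1.98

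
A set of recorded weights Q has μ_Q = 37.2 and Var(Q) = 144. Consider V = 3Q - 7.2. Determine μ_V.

V = 3Q - 7.2 is linear with a = 3, b = -7.2.
μ_V = a·μ_Q + b = 3·37.2 + (-7.2) = 104.4.

μ_V = 104.4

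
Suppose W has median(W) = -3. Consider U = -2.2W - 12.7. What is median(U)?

A linear map preserves order up to sign, so median(U) = a·median(W) + b = (-2.2)·(-3) + (-12.7) = -6.1.

median(U) = -6.1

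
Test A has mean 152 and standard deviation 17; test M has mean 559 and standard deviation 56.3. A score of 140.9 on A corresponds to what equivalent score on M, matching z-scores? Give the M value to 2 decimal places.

z = (140.9 − 152)/17 ≈ -0.6529.
M = 559 + z·56.3 = 559 + (140.9 − 152)·56.3/17 ≈ 522.24.

M = 522.24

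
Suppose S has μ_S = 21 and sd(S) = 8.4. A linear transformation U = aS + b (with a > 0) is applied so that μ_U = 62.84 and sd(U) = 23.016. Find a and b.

a = 2.74, b = 5.3

sd(U) = a·sd(S) (a > 0), so a = 23.016/8.4 = 2.74.
μ_U = a·μ_S + b, so b = 62.84 − 2.74·21 = 5.3.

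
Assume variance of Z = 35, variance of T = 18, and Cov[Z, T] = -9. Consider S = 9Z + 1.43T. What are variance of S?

variance of S = 2640.1482

variance of S = a²·variance of Z + b²·variance of T + 2ab·Cov[Z, T] with a = 9, b = 1.43.
= 9²·35 + 1.43²·18 + 2·9·1.43·(-9)
= 2835 + 36.8082 + (-231.66) = 2640.1482.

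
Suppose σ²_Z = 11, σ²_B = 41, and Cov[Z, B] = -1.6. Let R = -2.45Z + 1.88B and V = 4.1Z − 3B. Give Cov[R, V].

By bilinearity, Cov[R, V] = ac·σ²_Z + bd·σ²_B + (ad+bc)·Cov[Z, B], with a=-2.45, b=1.88, c=4.1, d=-3.
ac·σ²_Z = (-2.45)·4.1·11 = -110.495
bd·σ²_B = 1.88·(-3)·41 = -231.24
(ad+bc)·Cov[Z, B] = (15.058)·(-1.6) = -24.0928
Cov[R, V] = -110.495 + (-231.24) + (-24.0928) = -365.8278.

Cov[R, V] = -365.8278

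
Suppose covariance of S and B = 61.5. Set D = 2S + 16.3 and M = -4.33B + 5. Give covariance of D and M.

covariance of D and M = a·c·covariance of S and B = 2·(-4.33)·61.5 = -532.59. Additive constants drop out.

covariance of D and M = -532.59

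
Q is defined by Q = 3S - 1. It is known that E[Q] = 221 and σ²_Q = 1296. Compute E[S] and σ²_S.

E[S] = 74, σ²_S = 144

From Q = 3S - 1: E[Q] = a·E[S] + b, so E[S] = (E[Q] − b)/a = (221 − (-1))/3 = 74.
σ²_Q = a²·σ²_S, so σ²_S = 1296/3² = 144.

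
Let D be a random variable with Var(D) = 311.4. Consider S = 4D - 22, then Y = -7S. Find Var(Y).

Var(S) = 4²·311.4 = 4982.4.
Var(Y) = (-7)²·4982.4 = 244137.6.

Var(Y) = 244137.6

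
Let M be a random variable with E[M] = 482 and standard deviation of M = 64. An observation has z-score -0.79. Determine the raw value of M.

M = E[M] + z·standard deviation of M = 482 + (-0.79)·64 = 431.44.

M = 431.44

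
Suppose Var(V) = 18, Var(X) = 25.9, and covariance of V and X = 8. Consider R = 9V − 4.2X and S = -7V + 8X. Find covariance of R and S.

covariance of R and S = -1193.04

By bilinearity, covariance of R and S = ac·Var(V) + bd·Var(X) + (ad+bc)·covariance of V and X, with a=9, b=-4.2, c=-7, d=8.
ac·Var(V) = 9·(-7)·18 = -1134
bd·Var(X) = (-4.2)·8·25.9 = -870.24
(ad+bc)·covariance of V and X = (101.4)·8 = 811.2
covariance of R and S = -1134 + (-870.24) + 811.2 = -1193.04.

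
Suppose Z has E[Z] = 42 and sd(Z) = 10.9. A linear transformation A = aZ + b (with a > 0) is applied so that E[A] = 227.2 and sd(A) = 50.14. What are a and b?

sd(A) = a·sd(Z) (a > 0), so a = 50.14/10.9 = 4.6.
E[A] = a·E[Z] + b, so b = 227.2 − 4.6·42 = 34.

a = 4.6, b = 34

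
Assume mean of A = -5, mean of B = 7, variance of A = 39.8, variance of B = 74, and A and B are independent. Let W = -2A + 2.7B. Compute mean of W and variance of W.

mean of W = (-2)·mean of A + 2.7·mean of B = (-2)·(-5) + 2.7·7 = 28.9.
variance of W = a²·variance of A + b²·variance of B + 2ab·Cov[A, B] with a = -2, b = 2.7.
Independence gives Cov[A, B] = 0.
= (-2)²·39.8 + 2.7²·74 + 2·(-2)·2.7·0
= 159.2 + 539.46 + 0 = 698.66.

mean of W = 28.9, variance of W = 698.66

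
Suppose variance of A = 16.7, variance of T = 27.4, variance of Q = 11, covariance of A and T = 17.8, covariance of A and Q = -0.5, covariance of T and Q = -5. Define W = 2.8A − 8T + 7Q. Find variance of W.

variance of W = a²·variance of A + b²·variance of T + c²·variance of Q + 2ab·covariance of A and T + 2ac·covariance of A and Q + 2bc·covariance of T and Q, with a = 2.8, b = -8, c = 7.
= 130.928 + 1753.6 + 539 + (-797.44) + (-19.6) + 560
= 2166.488.

variance of W = 2166.488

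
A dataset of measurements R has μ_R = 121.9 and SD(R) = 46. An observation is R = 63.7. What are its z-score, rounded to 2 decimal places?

z = -1.27

z = (R − μ_R) / SD(R) = (63.7 − 121.9) / 46 ≈ -1.27.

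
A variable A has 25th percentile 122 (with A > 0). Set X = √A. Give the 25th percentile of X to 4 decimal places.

√A is increasing, so P_{25}(X) = g(P_{25}(A)) ≈ 11.0454.

25th percentile of X = 11.0454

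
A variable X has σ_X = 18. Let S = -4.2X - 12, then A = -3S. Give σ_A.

σ_A = 226.8

σ_S = |-4.2|·18 = 75.6.
σ_A = |-3|·75.6 = 226.8.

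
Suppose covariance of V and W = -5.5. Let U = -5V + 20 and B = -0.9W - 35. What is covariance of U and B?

covariance of U and B = a·c·covariance of V and W = (-5)·(-0.9)·(-5.5) = -24.75. Additive constants drop out.

covariance of U and B = -24.75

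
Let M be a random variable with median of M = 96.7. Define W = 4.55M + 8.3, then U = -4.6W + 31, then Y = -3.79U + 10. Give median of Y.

median of Y = 7707.91069

median of W = 4.55·96.7 + 8.3 = 448.285.
median of U = (-4.6)·448.285 + 31 = -2031.111.
median of Y = (-3.79)·(-2031.111) + 10 = 7707.91069.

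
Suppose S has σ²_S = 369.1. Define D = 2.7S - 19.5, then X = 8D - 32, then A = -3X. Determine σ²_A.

σ²_A = 1549865.664

σ²_D = 2.7²·369.1 = 2690.739.
σ²_X = 8²·2690.739 = 172207.296.
σ²_A = (-3)²·172207.296 = 1549865.664.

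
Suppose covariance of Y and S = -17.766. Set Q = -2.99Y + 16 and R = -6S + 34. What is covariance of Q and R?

covariance of Q and R = a·c·covariance of Y and S = (-2.99)·(-6)·(-17.766) = -318.72204. Additive constants drop out.

covariance of Q and R = -318.72204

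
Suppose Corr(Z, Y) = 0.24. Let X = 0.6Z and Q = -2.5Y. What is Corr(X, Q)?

Corr(X, Q) = -0.24

Linear rescalings preserve |correlation|; the slopes 0.6 and -2.5 have opposite signs, so the correlation flips sign: Corr(X, Q) = −Corr(Z, Y) = -0.24.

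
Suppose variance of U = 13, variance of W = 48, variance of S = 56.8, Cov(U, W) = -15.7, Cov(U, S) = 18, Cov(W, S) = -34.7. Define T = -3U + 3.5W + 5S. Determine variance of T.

variance of T = 700.2

variance of T = a²·variance of U + b²·variance of W + c²·variance of S + 2ab·Cov(U, W) + 2ac·Cov(U, S) + 2bc·Cov(W, S), with a = -3, b = 3.5, c = 5.
= 117 + 588 + 1420 + 329.7 + (-540) + (-1214.5)
= 700.2.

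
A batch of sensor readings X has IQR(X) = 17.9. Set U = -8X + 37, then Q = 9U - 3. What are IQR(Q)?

IQR(U) = |-8|·17.9 = 143.2.
IQR(Q) = |9|·143.2 = 1288.8.

IQR(Q) = 1288.8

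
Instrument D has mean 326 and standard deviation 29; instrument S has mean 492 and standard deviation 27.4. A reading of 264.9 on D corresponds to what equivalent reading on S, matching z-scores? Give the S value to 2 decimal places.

z = (264.9 − 326)/29 ≈ -2.1069.
S = 492 + z·27.4 = 492 + (264.9 − 326)·27.4/29 ≈ 434.27.

S = 434.27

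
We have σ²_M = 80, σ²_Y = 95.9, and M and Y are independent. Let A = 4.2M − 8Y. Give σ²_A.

σ²_A = 7548.8

σ²_A = a²·σ²_M + b²·σ²_Y + 2ab·Cov[M, Y] with a = 4.2, b = -8.
Independence gives Cov[M, Y] = 0.
= 4.2²·80 + (-8)²·95.9 + 2·4.2·(-8)·0
= 1411.2 + 6137.6 + 0 = 7548.8.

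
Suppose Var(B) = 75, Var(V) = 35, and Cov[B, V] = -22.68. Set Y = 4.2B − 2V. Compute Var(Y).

Var(Y) = a²·Var(B) + b²·Var(V) + 2ab·Cov[B, V] with a = 4.2, b = -2.
= 4.2²·75 + (-2)²·35 + 2·4.2·(-2)·(-22.68)
= 1323 + 140 + 381.024 = 1844.024.

Var(Y) = 1844.024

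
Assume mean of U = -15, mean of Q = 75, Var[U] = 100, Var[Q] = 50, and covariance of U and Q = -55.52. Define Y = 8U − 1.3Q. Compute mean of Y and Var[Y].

mean of Y = 8·mean of U + (-1.3)·mean of Q = 8·(-15) + (-1.3)·75 = -217.5.
Var[Y] = a²·Var[U] + b²·Var[Q] + 2ab·covariance of U and Q with a = 8, b = -1.3.
= 8²·100 + (-1.3)²·50 + 2·8·(-1.3)·(-55.52)
= 6400 + 84.5 + 1154.816 = 7639.316.

mean of Y = -217.5, Var[Y] = 7639.316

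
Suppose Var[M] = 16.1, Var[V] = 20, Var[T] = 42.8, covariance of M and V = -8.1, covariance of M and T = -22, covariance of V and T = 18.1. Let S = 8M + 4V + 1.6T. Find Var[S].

Var[S] = a²·Var[M] + b²·Var[V] + c²·Var[T] + 2ab·covariance of M and V + 2ac·covariance of M and T + 2bc·covariance of V and T, with a = 8, b = 4, c = 1.6.
= 1030.4 + 320 + 109.568 + (-518.4) + (-563.2) + 231.68
= 610.048.

Var[S] = 610.048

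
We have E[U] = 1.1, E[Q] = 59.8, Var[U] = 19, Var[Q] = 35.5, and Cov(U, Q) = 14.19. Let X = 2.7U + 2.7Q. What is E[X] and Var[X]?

E[X] = 2.7·E[U] + 2.7·E[Q] = 2.7·1.1 + 2.7·59.8 = 164.43.
Var[X] = a²·Var[U] + b²·Var[Q] + 2ab·Cov(U, Q) with a = 2.7, b = 2.7.
= 2.7²·19 + 2.7²·35.5 + 2·2.7·2.7·14.19
= 138.51 + 258.795 + 206.8902 = 604.1952.

E[X] = 164.43, Var[X] = 604.1952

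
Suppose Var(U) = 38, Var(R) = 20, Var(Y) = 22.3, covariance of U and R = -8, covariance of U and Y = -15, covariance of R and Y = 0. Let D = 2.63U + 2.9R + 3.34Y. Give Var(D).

Var(D) = a²·Var(U) + b²·Var(R) + c²·Var(Y) + 2ab·covariance of U and R + 2ac·covariance of U and Y + 2bc·covariance of R and Y, with a = 2.63, b = 2.9, c = 3.34.
= 262.8422 + 168.2 + 248.76988 + (-122.032) + (-263.526) + 0
= 294.25408.

Var(D) = 294.25408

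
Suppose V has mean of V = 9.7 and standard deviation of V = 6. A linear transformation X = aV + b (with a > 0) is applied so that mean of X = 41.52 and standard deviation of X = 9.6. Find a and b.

a = 1.6, b = 26

standard deviation of X = a·standard deviation of V (a > 0), so a = 9.6/6 = 1.6.
mean of X = a·mean of V + b, so b = 41.52 − 1.6·9.7 = 26.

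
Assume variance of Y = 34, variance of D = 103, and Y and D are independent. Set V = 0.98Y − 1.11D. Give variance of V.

variance of V = a²·variance of Y + b²·variance of D + 2ab·covariance of Y and D with a = 0.98, b = -1.11.
Independence gives covariance of Y and D = 0.
= 0.98²·34 + (-1.11)²·103 + 2·0.98·(-1.11)·0
= 32.6536 + 126.9063 + 0 = 159.5599.

variance of V = 159.5599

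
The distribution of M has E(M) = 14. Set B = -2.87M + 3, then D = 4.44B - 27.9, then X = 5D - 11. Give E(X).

E(B) = (-2.87)·14 + 3 = -37.18.
E(D) = 4.44·(-37.18) + (-27.9) = -192.9792.
E(X) = 5·(-192.9792) + (-11) = -975.896.

E(X) = -975.896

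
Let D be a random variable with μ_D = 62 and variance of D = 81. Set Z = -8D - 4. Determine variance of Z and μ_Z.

Z = -8D - 4 is linear with a = -8, b = -4.
variance of Z = a²·variance of D = (-8)²·81 = 5184 (the additive constant -4 does not affect variance).
μ_Z = a·μ_D + b = (-8)·62 + (-4) = -500.

variance of Z = 5184, μ_Z = -500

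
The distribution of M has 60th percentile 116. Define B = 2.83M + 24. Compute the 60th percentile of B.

60th percentile of B = 352.28

Since a = 2.83 > 0 the transformation is increasing, so the 60th percentile of B = a·(P_{60} of M) + b = 2.83·116 + 24 = 352.28.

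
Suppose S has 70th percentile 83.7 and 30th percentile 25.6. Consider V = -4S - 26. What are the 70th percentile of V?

Since a = -4 < 0 the transformation is decreasing, reversing order: the 70th percentile of V corresponds to the 30th percentile of S.
So P_{70}(V) = a·P_{30}(S) + b = (-4)·25.6 + (-26) = -128.4.

70th percentile of V = -128.4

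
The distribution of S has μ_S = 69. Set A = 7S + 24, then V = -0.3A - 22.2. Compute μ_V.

μ_V = -174.3

μ_A = 7·69 + 24 = 507.
μ_V = (-0.3)·507 + (-22.2) = -174.3.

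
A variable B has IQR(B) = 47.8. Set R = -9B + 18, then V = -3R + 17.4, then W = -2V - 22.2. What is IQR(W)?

IQR(W) = 2581.2

IQR(R) = |-9|·47.8 = 430.2.
IQR(V) = |-3|·430.2 = 1290.6.
IQR(W) = |-2|·1290.6 = 2581.2.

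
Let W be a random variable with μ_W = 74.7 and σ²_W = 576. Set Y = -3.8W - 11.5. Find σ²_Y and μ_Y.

σ²_Y = 8317.44, μ_Y = -295.36

Y = -3.8W - 11.5 is linear with a = -3.8, b = -11.5.
σ²_Y = a²·σ²_W = (-3.8)²·576 = 8317.44 (the additive constant -11.5 does not affect variance).
μ_Y = a·μ_W + b = (-3.8)·74.7 + (-11.5) = -295.36.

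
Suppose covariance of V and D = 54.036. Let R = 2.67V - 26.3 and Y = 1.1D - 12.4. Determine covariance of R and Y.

covariance of R and Y = 158.703732

covariance of R and Y = a·c·covariance of V and D = 2.67·1.1·54.036 = 158.703732. Additive constants drop out.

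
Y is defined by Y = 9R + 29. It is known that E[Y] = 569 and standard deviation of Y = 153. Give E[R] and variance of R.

E[R] = 60, variance of R = 289

From Y = 9R + 29: E[Y] = a·E[R] + b, so E[R] = (E[Y] − b)/a = (569 − 29)/9 = 60.
variance of Y = 153² = 23409.
variance of Y = a²·variance of R, so variance of R = 23409/9² = 289.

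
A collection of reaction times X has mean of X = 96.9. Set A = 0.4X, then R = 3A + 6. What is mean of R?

mean of A = 0.4·96.9 = 38.76.
mean of R = 3·38.76 + 6 = 122.28.

mean of R = 122.28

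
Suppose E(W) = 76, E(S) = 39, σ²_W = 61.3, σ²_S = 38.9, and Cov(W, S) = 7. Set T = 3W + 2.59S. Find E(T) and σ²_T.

E(T) = 3·E(W) + 2.59·E(S) = 3·76 + 2.59·39 = 329.01.
σ²_T = a²·σ²_W + b²·σ²_S + 2ab·Cov(W, S) with a = 3, b = 2.59.
= 3²·61.3 + 2.59²·38.9 + 2·3·2.59·7
= 551.7 + 260.94509 + 108.78 = 921.42509.

E(T) = 329.01, σ²_T = 921.42509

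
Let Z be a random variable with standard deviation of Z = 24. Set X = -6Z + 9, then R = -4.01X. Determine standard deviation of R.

standard deviation of X = |-6|·24 = 144.
standard deviation of R = |-4.01|·144 = 577.44.

standard deviation of R = 577.44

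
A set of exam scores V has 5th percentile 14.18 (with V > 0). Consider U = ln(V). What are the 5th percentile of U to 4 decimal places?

ln(V) is increasing, so P_{5}(U) = g(P_{5}(V)) ≈ 2.6518.

5th percentile of U = 2.6518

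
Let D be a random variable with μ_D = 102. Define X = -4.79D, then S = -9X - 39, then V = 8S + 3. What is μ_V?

μ_X = (-4.79)·102 = -488.58.
μ_S = (-9)·(-488.58) + (-39) = 4358.22.
μ_V = 8·4358.22 + 3 = 34868.76.

μ_V = 34868.76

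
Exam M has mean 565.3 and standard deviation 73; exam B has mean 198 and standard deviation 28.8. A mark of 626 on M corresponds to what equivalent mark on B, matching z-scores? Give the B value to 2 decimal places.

B = 221.95

z = (626 − 565.3)/73 ≈ 0.8315.
B = 198 + z·28.8 = 198 + (626 − 565.3)·28.8/73 ≈ 221.95.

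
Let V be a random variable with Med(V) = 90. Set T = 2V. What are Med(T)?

Med(T) = 180

A linear map preserves order up to sign, so Med(T) = a·Med(V) + b = 2·90 = 180.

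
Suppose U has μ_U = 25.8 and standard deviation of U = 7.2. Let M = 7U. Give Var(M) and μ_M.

M = 7U is linear with a = 7, b = 0.
Var(U) = 7.2² = 51.84.
Var(M) = a²·Var(U) = 7²·51.84 = 2540.16.
μ_M = a·μ_U + b = 7·25.8 = 180.6.

Var(M) = 2540.16, μ_M = 180.6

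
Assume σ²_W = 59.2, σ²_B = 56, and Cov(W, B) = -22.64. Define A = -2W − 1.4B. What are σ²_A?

σ²_A = 219.776

σ²_A = a²·σ²_W + b²·σ²_B + 2ab·Cov(W, B) with a = -2, b = -1.4.
= (-2)²·59.2 + (-1.4)²·56 + 2·(-2)·(-1.4)·(-22.64)
= 236.8 + 109.76 + (-126.784) = 219.776.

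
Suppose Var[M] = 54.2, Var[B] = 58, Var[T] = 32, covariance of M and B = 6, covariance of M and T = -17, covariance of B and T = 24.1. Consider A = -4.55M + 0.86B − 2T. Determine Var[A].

Var[A] = a²·Var[M] + b²·Var[B] + c²·Var[T] + 2ab·covariance of M and B + 2ac·covariance of M and T + 2bc·covariance of B and T, with a = -4.55, b = 0.86, c = -2.
= 1122.0755 + 42.8968 + 128 + (-46.956) + (-309.4) + (-82.904)
= 853.7123.

Var[A] = 853.7123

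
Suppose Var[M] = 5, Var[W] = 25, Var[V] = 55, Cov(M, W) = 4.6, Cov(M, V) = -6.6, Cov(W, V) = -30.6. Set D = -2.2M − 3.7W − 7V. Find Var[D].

Var[D] = 1347.978

Var[D] = a²·Var[M] + b²·Var[W] + c²·Var[V] + 2ab·Cov(M, W) + 2ac·Cov(M, V) + 2bc·Cov(W, V), with a = -2.2, b = -3.7, c = -7.
= 24.2 + 342.25 + 2695 + 74.888 + (-203.28) + (-1585.08)
= 1347.978.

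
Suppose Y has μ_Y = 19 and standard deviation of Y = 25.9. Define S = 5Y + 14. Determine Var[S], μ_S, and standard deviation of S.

S = 5Y + 14 is linear with a = 5, b = 14.
Var[Y] = 25.9² = 670.81.
Var[S] = a²·Var[Y] = 5²·670.81 = 16770.25 (the additive constant 14 does not affect variance).
μ_S = a·μ_Y + b = 5·19 + 14 = 109.
standard deviation of S = |a|·standard deviation of Y = |5|·25.9 = 129.5.

Var[S] = 16770.25, μ_S = 109, standard deviation of S = 129.5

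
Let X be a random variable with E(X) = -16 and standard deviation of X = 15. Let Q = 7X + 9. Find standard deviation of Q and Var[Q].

standard deviation of Q = 105, Var[Q] = 11025

Q = 7X + 9 is linear with a = 7, b = 9.
standard deviation of Q = |a|·standard deviation of X = |7|·15 = 105.
Var[X] = 15² = 225.
Var[Q] = a²·Var[X] = 7²·225 = 11025 (the additive constant 9 does not affect variance).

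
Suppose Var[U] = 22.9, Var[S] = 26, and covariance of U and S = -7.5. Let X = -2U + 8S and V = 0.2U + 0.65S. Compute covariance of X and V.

By bilinearity, covariance of X and V = ac·Var[U] + bd·Var[S] + (ad+bc)·covariance of U and S, with a=-2, b=8, c=0.2, d=0.65.
ac·Var[U] = (-2)·0.2·22.9 = -9.16
bd·Var[S] = 8·0.65·26 = 135.2
(ad+bc)·covariance of U and S = (0.3)·(-7.5) = -2.25
covariance of X and V = -9.16 + 135.2 + (-2.25) = 123.79.

covariance of X and V = 123.79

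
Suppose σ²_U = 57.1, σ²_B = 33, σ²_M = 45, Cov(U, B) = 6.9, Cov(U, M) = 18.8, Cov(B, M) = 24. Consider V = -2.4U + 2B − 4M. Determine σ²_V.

σ²_V = a²·σ²_U + b²·σ²_B + c²·σ²_M + 2ab·Cov(U, B) + 2ac·Cov(U, M) + 2bc·Cov(B, M), with a = -2.4, b = 2, c = -4.
= 328.896 + 132 + 720 + (-66.24) + 360.96 + (-384)
= 1091.616.

σ²_V = 1091.616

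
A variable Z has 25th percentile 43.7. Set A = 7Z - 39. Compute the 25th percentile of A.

25th percentile of A = 266.9

Since a = 7 > 0 the transformation is increasing, so the 25th percentile of A = a·(P_{25} of Z) + b = 7·43.7 + (-39) = 266.9.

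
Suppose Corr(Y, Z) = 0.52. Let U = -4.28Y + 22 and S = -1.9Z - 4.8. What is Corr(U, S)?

Linear rescalings preserve correlation up to sign; here the slopes -4.28 and -1.9 have the same sign, so Corr(U, S) = Corr(Y, Z) = 0.52.

Corr(U, S) = 0.52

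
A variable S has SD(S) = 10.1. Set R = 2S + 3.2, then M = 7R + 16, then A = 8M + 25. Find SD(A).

SD(A) = 1131.2

SD(R) = |2|·10.1 = 20.2.
SD(M) = |7|·20.2 = 141.4.
SD(A) = |8|·141.4 = 1131.2.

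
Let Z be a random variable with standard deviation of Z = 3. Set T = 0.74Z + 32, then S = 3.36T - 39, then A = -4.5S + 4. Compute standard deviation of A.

standard deviation of A = 33.5664

standard deviation of T = |0.74|·3 = 2.22.
standard deviation of S = |3.36|·2.22 = 7.4592.
standard deviation of A = |-4.5|·7.4592 = 33.5664.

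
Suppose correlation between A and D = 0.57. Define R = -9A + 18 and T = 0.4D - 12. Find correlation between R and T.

Linear rescalings preserve |correlation|; the slopes -9 and 0.4 have opposite signs, so the correlation flips sign: correlation between R and T = −correlation between A and D = -0.57.

correlation between R and T = -0.57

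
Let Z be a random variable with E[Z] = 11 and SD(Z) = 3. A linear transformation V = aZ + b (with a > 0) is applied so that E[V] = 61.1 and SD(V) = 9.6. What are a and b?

SD(V) = a·SD(Z) (a > 0), so a = 9.6/3 = 3.2.
E[V] = a·E[Z] + b, so b = 61.1 − 3.2·11 = 25.9.

a = 3.2, b = 25.9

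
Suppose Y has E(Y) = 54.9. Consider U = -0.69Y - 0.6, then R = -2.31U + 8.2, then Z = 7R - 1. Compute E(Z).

E(U) = (-0.69)·54.9 + (-0.6) = -38.481.
E(R) = (-2.31)·(-38.481) + 8.2 = 97.09111.
E(Z) = 7·97.09111 + (-1) = 678.63777.

E(Z) = 678.63777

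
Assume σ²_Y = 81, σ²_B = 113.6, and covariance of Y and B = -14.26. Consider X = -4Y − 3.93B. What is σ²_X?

σ²_X = 2602.20624

σ²_X = a²·σ²_Y + b²·σ²_B + 2ab·covariance of Y and B with a = -4, b = -3.93.
= (-4)²·81 + (-3.93)²·113.6 + 2·(-4)·(-3.93)·(-14.26)
= 1296 + 1754.54064 + (-448.3344) = 2602.20624.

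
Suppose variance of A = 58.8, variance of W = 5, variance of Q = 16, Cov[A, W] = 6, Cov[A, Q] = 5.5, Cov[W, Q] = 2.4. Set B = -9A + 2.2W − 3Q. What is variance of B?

variance of B = 4958.72

variance of B = a²·variance of A + b²·variance of W + c²·variance of Q + 2ab·Cov[A, W] + 2ac·Cov[A, Q] + 2bc·Cov[W, Q], with a = -9, b = 2.2, c = -3.
= 4762.8 + 24.2 + 144 + (-237.6) + 297 + (-31.68)
= 4958.72.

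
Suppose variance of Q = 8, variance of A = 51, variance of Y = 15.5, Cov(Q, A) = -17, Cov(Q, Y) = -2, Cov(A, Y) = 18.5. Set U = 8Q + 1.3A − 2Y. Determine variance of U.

variance of U = 274.39

variance of U = a²·variance of Q + b²·variance of A + c²·variance of Y + 2ab·Cov(Q, A) + 2ac·Cov(Q, Y) + 2bc·Cov(A, Y), with a = 8, b = 1.3, c = -2.
= 512 + 86.19 + 62 + (-353.6) + 64 + (-96.2)
= 274.39.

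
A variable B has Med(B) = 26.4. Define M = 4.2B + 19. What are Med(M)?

Med(M) = 129.88

A linear map preserves order up to sign, so Med(M) = a·Med(B) + b = 4.2·26.4 + 19 = 129.88.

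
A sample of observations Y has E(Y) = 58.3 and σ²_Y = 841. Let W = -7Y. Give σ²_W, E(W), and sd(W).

W = -7Y is linear with a = -7, b = 0.
σ²_W = a²·σ²_Y = (-7)²·841 = 41209.
E(W) = a·E(Y) + b = (-7)·58.3 = -408.1.
sd(Y) = √841 = 29.
sd(W) = |a|·sd(Y) = |-7|·29 = 203.

σ²_W = 41209, E(W) = -408.1, sd(W) = 203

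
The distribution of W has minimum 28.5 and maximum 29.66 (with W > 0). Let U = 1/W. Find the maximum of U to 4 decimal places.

1/W is decreasing on this domain, so max(U) comes from min(W) = 28.5: max(U) = 1/(28.5) ≈ 0.0351.

max(U) = 0.0351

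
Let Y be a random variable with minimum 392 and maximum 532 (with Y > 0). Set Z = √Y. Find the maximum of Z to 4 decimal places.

√Y is increasing on this domain, so max(Z) comes from max(Y) = 532: max(Z) = √(532) ≈ 23.0651.

max(Z) = 23.0651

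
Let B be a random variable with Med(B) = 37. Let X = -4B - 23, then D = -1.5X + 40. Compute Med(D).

Med(D) = 296.5

Med(X) = (-4)·37 + (-23) = -171.
Med(D) = (-1.5)·(-171) + 40 = 296.5.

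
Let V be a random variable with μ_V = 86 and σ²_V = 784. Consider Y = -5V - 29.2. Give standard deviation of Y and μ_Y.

standard deviation of Y = 140, μ_Y = -459.2

Y = -5V - 29.2 is linear with a = -5, b = -29.2.
standard deviation of V = √784 = 28.
standard deviation of Y = |a|·standard deviation of V = |-5|·28 = 140.
μ_Y = a·μ_V + b = (-5)·86 + (-29.2) = -459.2.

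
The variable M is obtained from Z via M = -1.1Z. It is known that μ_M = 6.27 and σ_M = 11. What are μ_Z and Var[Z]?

μ_Z = -5.7, Var[Z] = 100

From M = -1.1Z: μ_M = a·μ_Z + b, so μ_Z = (μ_M − b)/a = (6.27 − 0)/(-1.1) = -5.7.
Var[M] = 11² = 121.
Var[M] = a²·Var[Z], so Var[Z] = 121/(-1.1)² = 100.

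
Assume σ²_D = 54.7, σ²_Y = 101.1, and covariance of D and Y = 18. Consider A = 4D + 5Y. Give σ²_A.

σ²_A = 4122.7

σ²_A = a²·σ²_D + b²·σ²_Y + 2ab·covariance of D and Y with a = 4, b = 5.
= 4²·54.7 + 5²·101.1 + 2·4·5·18
= 875.2 + 2527.5 + 720 = 4122.7.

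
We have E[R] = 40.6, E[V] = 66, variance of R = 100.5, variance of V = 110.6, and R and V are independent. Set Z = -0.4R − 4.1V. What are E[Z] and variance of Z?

E[Z] = (-0.4)·E[R] + (-4.1)·E[V] = (-0.4)·40.6 + (-4.1)·66 = -286.84.
variance of Z = a²·variance of R + b²·variance of V + 2ab·Cov(R, V) with a = -0.4, b = -4.1.
Independence gives Cov(R, V) = 0.
= (-0.4)²·100.5 + (-4.1)²·110.6 + 2·(-0.4)·(-4.1)·0
= 16.08 + 1859.186 + 0 = 1875.266.

E[Z] = -286.84, variance of Z = 1875.266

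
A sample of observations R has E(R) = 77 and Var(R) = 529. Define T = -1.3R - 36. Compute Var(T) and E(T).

T = -1.3R - 36 is linear with a = -1.3, b = -36.
Var(T) = a²·Var(R) = (-1.3)²·529 = 894.01 (the additive constant -36 does not affect variance).
E(T) = a·E(R) + b = (-1.3)·77 + (-36) = -136.1.

Var(T) = 894.01, E(T) = -136.1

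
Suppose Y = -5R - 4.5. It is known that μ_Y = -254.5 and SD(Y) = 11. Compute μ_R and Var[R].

From Y = -5R - 4.5: μ_Y = a·μ_R + b, so μ_R = (μ_Y − b)/a = (-254.5 − (-4.5))/(-5) = 50.
Var[Y] = 11² = 121.
Var[Y] = a²·Var[R], so Var[R] = 121/(-5)² = 4.84.

μ_R = 50, Var[R] = 4.84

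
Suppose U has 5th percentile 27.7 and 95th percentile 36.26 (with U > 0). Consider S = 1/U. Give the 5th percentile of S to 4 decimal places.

5th percentile of S = 0.0276

1/U is decreasing on U > 0, so percentile order reverses: P_{5}(S) uses P_{95}(U) = 36.26.
P_{5}(S) = 1/36.26 ≈ 0.0276.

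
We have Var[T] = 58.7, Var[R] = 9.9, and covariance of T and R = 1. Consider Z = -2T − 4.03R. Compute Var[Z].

Var[Z] = a²·Var[T] + b²·Var[R] + 2ab·covariance of T and R with a = -2, b = -4.03.
= (-2)²·58.7 + (-4.03)²·9.9 + 2·(-2)·(-4.03)·1
= 234.8 + 160.78491 + 16.12 = 411.70491.

Var[Z] = 411.70491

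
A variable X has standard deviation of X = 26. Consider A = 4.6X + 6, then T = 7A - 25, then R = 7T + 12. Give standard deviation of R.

standard deviation of A = |4.6|·26 = 119.6.
standard deviation of T = |7|·119.6 = 837.2.
standard deviation of R = |7|·837.2 = 5860.4.

standard deviation of R = 5860.4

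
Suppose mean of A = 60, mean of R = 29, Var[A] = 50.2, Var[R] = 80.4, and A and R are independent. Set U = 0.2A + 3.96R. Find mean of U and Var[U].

mean of U = 0.2·mean of A + 3.96·mean of R = 0.2·60 + 3.96·29 = 126.84.
Var[U] = a²·Var[A] + b²·Var[R] + 2ab·Cov(A, R) with a = 0.2, b = 3.96.
Independence gives Cov(A, R) = 0.
= 0.2²·50.2 + 3.96²·80.4 + 2·0.2·3.96·0
= 2.008 + 1260.80064 + 0 = 1262.80864.

mean of U = 126.84, Var[U] = 1262.80864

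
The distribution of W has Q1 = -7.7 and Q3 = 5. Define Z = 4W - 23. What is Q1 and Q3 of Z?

Q1(Z) = -53.8, Q3(Z) = -3

a = 4 > 0: Q1(Z) = a·Q1(W)+b = -53.8, Q3(Z) = a·Q3(W)+b = -3.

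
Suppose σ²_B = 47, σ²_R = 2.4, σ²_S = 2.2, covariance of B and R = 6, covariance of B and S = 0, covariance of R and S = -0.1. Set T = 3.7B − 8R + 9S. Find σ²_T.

σ²_T = a²·σ²_B + b²·σ²_R + c²·σ²_S + 2ab·covariance of B and R + 2ac·covariance of B and S + 2bc·covariance of R and S, with a = 3.7, b = -8, c = 9.
= 643.43 + 153.6 + 178.2 + (-355.2) + 0 + 14.4
= 634.43.

σ²_T = 634.43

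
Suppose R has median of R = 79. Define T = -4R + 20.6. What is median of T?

median of T = -295.4

A linear map preserves order up to sign, so median of T = a·median of R + b = (-4)·79 + 20.6 = -295.4.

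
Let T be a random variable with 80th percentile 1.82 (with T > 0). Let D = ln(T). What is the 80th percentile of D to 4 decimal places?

ln(T) is increasing, so P_{80}(D) = g(P_{80}(T)) ≈ 0.5988.

80th percentile of D = 0.5988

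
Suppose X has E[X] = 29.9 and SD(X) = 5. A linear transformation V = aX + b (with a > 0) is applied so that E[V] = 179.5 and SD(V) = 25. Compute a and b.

a = 5, b = 30

SD(V) = a·SD(X) (a > 0), so a = 25/5 = 5.
E[V] = a·E[X] + b, so b = 179.5 − 5·29.9 = 30.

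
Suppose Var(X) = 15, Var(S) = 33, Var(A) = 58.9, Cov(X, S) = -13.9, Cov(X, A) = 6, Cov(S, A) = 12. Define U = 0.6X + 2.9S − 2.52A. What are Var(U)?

Var(U) = 415.06056

Var(U) = a²·Var(X) + b²·Var(S) + c²·Var(A) + 2ab·Cov(X, S) + 2ac·Cov(X, A) + 2bc·Cov(S, A), with a = 0.6, b = 2.9, c = -2.52.
= 5.4 + 277.53 + 374.03856 + (-48.372) + (-18.144) + (-175.392)
= 415.06056.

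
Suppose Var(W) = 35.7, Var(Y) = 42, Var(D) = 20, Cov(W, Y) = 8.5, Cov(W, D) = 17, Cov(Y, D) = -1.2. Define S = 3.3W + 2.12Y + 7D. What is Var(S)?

Var(S) = a²·Var(W) + b²·Var(Y) + c²·Var(D) + 2ab·Cov(W, Y) + 2ac·Cov(W, D) + 2bc·Cov(Y, D), with a = 3.3, b = 2.12, c = 7.
= 388.773 + 188.7648 + 980 + 118.932 + 785.4 + (-35.616)
= 2426.2538.

Var(S) = 2426.2538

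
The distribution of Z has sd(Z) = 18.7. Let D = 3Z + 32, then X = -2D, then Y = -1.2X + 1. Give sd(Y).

sd(Y) = 134.64

sd(D) = |3|·18.7 = 56.1.
sd(X) = |-2|·56.1 = 112.2.
sd(Y) = |-1.2|·112.2 = 134.64.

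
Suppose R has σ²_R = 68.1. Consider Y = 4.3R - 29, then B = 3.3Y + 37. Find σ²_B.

σ²_B = 13712.35041

σ²_Y = 4.3²·68.1 = 1259.169.
σ²_B = 3.3²·1259.169 = 13712.35041.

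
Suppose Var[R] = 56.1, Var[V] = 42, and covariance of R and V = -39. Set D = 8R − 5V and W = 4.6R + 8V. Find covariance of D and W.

covariance of D and W = -1214.52

By bilinearity, covariance of D and W = ac·Var[R] + bd·Var[V] + (ad+bc)·covariance of R and V, with a=8, b=-5, c=4.6, d=8.
ac·Var[R] = 8·4.6·56.1 = 2064.48
bd·Var[V] = (-5)·8·42 = -1680
(ad+bc)·covariance of R and V = (41)·(-39) = -1599
covariance of D and W = 2064.48 + (-1680) + (-1599) = -1214.52.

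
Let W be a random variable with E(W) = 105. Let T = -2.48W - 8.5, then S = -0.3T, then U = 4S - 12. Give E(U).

E(U) = 310.68

E(T) = (-2.48)·105 + (-8.5) = -268.9.
E(S) = (-0.3)·(-268.9) = 80.67.
E(U) = 4·80.67 + (-12) = 310.68.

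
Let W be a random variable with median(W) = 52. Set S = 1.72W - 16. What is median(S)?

median(S) = 73.44

A linear map preserves order up to sign, so median(S) = a·median(W) + b = 1.72·52 + (-16) = 73.44.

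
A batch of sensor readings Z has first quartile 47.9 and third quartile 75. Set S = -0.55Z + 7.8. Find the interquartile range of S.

IQR(S) = 14.905

IQR of Z = Q3 − Q1 = 75 − 47.9 = 27.1.
Under S = aZ + b, IQR(S) = |a|·IQR(Z) = |-0.55|·27.1 = 14.905 (shifts cancel; spread scales by |a|).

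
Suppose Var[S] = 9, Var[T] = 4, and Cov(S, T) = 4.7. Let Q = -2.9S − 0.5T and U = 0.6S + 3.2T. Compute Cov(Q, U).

Cov(Q, U) = -67.086

By bilinearity, Cov(Q, U) = ac·Var[S] + bd·Var[T] + (ad+bc)·Cov(S, T), with a=-2.9, b=-0.5, c=0.6, d=3.2.
ac·Var[S] = (-2.9)·0.6·9 = -15.66
bd·Var[T] = (-0.5)·3.2·4 = -6.4
(ad+bc)·Cov(S, T) = (-9.58)·4.7 = -45.026
Cov(Q, U) = -15.66 + (-6.4) + (-45.026) = -67.086.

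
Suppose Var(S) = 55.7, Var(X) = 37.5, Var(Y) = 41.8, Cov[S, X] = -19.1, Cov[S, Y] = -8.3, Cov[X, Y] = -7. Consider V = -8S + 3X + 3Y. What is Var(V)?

Var(V) = a²·Var(S) + b²·Var(X) + c²·Var(Y) + 2ab·Cov[S, X] + 2ac·Cov[S, Y] + 2bc·Cov[X, Y], with a = -8, b = 3, c = 3.
= 3564.8 + 337.5 + 376.2 + 916.8 + 398.4 + (-126)
= 5467.7.

Var(V) = 5467.7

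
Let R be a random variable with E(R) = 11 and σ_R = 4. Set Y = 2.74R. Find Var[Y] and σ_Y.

Y = 2.74R is linear with a = 2.74, b = 0.
Var[R] = 4² = 16.
Var[Y] = a²·Var[R] = 2.74²·16 = 120.1216.
σ_Y = |a|·σ_R = |2.74|·4 = 10.96.

Var[Y] = 120.1216, σ_Y = 10.96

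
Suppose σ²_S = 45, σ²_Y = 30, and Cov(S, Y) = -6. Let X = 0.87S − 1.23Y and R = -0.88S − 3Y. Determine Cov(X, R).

By bilinearity, Cov(X, R) = ac·σ²_S + bd·σ²_Y + (ad+bc)·Cov(S, Y), with a=0.87, b=-1.23, c=-0.88, d=-3.
ac·σ²_S = 0.87·(-0.88)·45 = -34.452
bd·σ²_Y = (-1.23)·(-3)·30 = 110.7
(ad+bc)·Cov(S, Y) = (-1.5276)·(-6) = 9.1656
Cov(X, R) = -34.452 + 110.7 + 9.1656 = 85.4136.

Cov(X, R) = 85.4136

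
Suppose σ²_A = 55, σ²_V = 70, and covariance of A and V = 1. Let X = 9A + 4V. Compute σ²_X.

σ²_X = a²·σ²_A + b²·σ²_V + 2ab·covariance of A and V with a = 9, b = 4.
= 9²·55 + 4²·70 + 2·9·4·1
= 4455 + 1120 + 72 = 5647.

σ²_X = 5647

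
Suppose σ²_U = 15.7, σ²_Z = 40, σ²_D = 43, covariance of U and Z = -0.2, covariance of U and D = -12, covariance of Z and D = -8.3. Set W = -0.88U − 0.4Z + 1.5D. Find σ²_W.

σ²_W = a²·σ²_U + b²·σ²_Z + c²·σ²_D + 2ab·covariance of U and Z + 2ac·covariance of U and D + 2bc·covariance of Z and D, with a = -0.88, b = -0.4, c = 1.5.
= 12.15808 + 6.4 + 96.75 + (-0.1408) + 31.68 + 9.96
= 156.80728.

σ²_W = 156.80728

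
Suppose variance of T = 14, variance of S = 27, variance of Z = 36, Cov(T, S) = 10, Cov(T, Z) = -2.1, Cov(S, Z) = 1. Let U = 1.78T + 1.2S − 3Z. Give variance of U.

variance of U = a²·variance of T + b²·variance of S + c²·variance of Z + 2ab·Cov(T, S) + 2ac·Cov(T, Z) + 2bc·Cov(S, Z), with a = 1.78, b = 1.2, c = -3.
= 44.3576 + 38.88 + 324 + 42.72 + 22.428 + (-7.2)
= 465.1856.

variance of U = 465.1856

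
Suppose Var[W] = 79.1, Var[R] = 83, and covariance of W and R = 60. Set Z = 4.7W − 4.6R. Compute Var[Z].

Var[Z] = a²·Var[W] + b²·Var[R] + 2ab·covariance of W and R with a = 4.7, b = -4.6.
= 4.7²·79.1 + (-4.6)²·83 + 2·4.7·(-4.6)·60
= 1747.319 + 1756.28 + (-2594.4) = 909.199.

Var[Z] = 909.199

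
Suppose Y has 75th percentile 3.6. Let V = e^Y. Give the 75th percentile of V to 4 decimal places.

e^Y is increasing, so P_{75}(V) = g(P_{75}(Y)) ≈ 36.5982.

75th percentile of V = 36.5982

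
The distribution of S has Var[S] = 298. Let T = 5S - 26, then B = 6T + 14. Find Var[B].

Var[B] = 268200

Var[T] = 5²·298 = 7450.
Var[B] = 6²·7450 = 268200.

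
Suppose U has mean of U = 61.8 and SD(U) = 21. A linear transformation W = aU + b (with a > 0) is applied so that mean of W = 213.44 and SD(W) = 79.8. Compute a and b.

SD(W) = a·SD(U) (a > 0), so a = 79.8/21 = 3.8.
mean of W = a·mean of U + b, so b = 213.44 − 3.8·61.8 = -21.4.

a = 3.8, b = -21.4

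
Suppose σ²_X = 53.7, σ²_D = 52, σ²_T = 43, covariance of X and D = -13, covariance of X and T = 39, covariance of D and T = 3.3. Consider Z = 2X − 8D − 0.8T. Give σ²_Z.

σ²_Z = 3903.76

σ²_Z = a²·σ²_X + b²·σ²_D + c²·σ²_T + 2ab·covariance of X and D + 2ac·covariance of X and T + 2bc·covariance of D and T, with a = 2, b = -8, c = -0.8.
= 214.8 + 3328 + 27.52 + 416 + (-124.8) + 42.24
= 3903.76.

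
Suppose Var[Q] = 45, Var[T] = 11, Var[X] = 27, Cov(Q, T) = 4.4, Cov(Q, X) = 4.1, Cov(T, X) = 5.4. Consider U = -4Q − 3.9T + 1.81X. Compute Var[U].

Var[U] = 977.4395

Var[U] = a²·Var[Q] + b²·Var[T] + c²·Var[X] + 2ab·Cov(Q, T) + 2ac·Cov(Q, X) + 2bc·Cov(T, X), with a = -4, b = -3.9, c = 1.81.
= 720 + 167.31 + 88.4547 + 137.28 + (-59.368) + (-76.2372)
= 977.4395.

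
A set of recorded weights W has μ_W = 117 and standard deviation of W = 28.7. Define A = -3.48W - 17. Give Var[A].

Var[A] = 9975.215376

A = -3.48W - 17 is linear with a = -3.48, b = -17.
Var[W] = 28.7² = 823.69.
Var[A] = a²·Var[W] = (-3.48)²·823.69 = 9975.215376 (the additive constant -17 does not affect variance).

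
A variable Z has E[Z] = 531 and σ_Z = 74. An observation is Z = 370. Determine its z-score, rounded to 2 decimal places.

z = -2.18

z = (Z − E[Z]) / σ_Z = (370 − 531) / 74 ≈ -2.18.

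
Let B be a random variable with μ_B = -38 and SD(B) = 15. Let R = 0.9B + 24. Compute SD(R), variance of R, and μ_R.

SD(R) = 13.5, variance of R = 182.25, μ_R = -10.2

R = 0.9B + 24 is linear with a = 0.9, b = 24.
SD(R) = |a|·SD(B) = |0.9|·15 = 13.5.
variance of B = 15² = 225.
variance of R = a²·variance of B = 0.9²·225 = 182.25 (the additive constant 24 does not affect variance).
μ_R = a·μ_B + b = 0.9·(-38) + 24 = -10.2.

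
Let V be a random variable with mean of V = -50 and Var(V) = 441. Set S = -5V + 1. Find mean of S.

mean of S = 251

S = -5V + 1 is linear with a = -5, b = 1.
mean of S = a·mean of V + b = (-5)·(-50) + 1 = 251.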